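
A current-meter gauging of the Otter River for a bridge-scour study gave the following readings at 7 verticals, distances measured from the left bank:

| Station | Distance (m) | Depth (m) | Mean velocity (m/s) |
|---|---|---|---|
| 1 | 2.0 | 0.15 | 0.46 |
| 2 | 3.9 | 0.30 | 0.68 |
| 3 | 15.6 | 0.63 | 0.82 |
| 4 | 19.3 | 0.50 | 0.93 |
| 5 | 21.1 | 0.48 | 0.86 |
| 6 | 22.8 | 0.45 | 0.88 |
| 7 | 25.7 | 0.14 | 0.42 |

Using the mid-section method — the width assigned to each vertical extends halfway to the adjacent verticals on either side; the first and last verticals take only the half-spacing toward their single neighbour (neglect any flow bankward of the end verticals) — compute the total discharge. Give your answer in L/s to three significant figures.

8430 L/s

w_1 = (3.9 − 2.0)/2 = 0.95 m; q_1 = 0.46 × 0.15 × 0.95 = 0.06555 m³/s
w_2 = (15.6 − 2.0)/2 = 6.8 m; q_2 = 0.68 × 0.30 × 6.8 = 1.387 m³/s
w_3 = (19.3 − 3.9)/2 = 7.7 m; q_3 = 0.82 × 0.63 × 7.7 = 3.978 m³/s
w_4 = (21.1 − 15.6)/2 = 2.75 m; q_4 = 0.93 × 0.50 × 2.75 = 1.279 m³/s
w_5 = (22.8 − 19.3)/2 = 1.75 m; q_5 = 0.86 × 0.48 × 1.75 = 0.7224 m³/s
w_6 = (25.7 − 21.1)/2 = 2.3 m; q_6 = 0.88 × 0.45 × 2.3 = 0.9108 m³/s
w_7 = (25.7 − 22.8)/2 = 1.45 m; q_7 = 0.42 × 0.14 × 1.45 = 0.08526 m³/s
Q = Σ qᵢ = 8.428 m³/s
= 8.428 × 1000 = 8428 L/s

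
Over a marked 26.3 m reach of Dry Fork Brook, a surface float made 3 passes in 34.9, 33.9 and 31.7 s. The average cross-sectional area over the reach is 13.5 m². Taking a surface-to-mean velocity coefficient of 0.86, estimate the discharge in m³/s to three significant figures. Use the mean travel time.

t̄ = (34.9 + 33.9 + 31.7) / 3 = 33.5 s
v_surface = L / t̄ = 26.3 / 33.5 = 0.7851 m/s
v_mean = 0.86 × 0.7851 = 0.6752 m/s
Q = A × v_mean = 13.5 × 0.6752 = 9.115 m³/s

9.11 m³/s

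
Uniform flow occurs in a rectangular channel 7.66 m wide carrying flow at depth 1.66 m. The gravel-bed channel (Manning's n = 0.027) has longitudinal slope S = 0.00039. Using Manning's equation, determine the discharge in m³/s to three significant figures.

10.3 m³/s

A = b·y = 7.66 × 1.66 = 12.72 m²
P = b + 2y = 7.66 + 2×1.66 = 10.98 m
R = A/P = 12.72/10.98 = 1.158 m
Q = (1/n)·A·R^(2/3)·S^(1/2) = (1/0.027) × 12.72 × 1.158^(2/3) × 0.00039^(1/2) = 10.26 m³/s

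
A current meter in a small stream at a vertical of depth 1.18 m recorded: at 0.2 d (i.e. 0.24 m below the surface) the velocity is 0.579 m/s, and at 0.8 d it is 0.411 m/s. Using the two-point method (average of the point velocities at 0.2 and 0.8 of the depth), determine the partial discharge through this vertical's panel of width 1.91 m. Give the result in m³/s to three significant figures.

v̄ = (0.579 + 0.411) / 2 = 0.4950 m/s
q = v̄ × d × w = 0.4950 × 1.18 × 1.91 = 1.116 m³/s

1.12 m³/s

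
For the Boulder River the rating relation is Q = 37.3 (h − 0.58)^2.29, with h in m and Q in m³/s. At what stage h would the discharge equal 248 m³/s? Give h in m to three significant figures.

2.87 m

h − h₀ = (Q/C)^(1/b) = (248/37.3)^(1/2.29) = 2.287 m
h = 0.58 + 2.287 = 2.867 m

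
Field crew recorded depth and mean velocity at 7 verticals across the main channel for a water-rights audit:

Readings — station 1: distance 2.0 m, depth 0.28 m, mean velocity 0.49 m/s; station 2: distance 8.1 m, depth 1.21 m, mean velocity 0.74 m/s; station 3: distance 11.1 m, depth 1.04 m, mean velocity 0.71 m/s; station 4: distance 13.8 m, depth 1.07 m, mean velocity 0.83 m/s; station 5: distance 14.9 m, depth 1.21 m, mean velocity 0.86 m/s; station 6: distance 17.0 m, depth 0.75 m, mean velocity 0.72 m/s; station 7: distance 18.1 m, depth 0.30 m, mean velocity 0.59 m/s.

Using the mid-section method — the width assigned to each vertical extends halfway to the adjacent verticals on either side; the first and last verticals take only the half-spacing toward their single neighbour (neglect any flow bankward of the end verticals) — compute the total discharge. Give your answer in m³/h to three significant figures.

w_1 = (8.1 − 2.0)/2 = 3.05 m; q_1 = 0.49 × 0.28 × 3.05 = 0.4185 m³/s
w_2 = (11.1 − 2.0)/2 = 4.55 m; q_2 = 0.74 × 1.21 × 4.55 = 4.074 m³/s
w_3 = (13.8 − 8.1)/2 = 2.85 m; q_3 = 0.71 × 1.04 × 2.85 = 2.104 m³/s
w_4 = (14.9 − 11.1)/2 = 1.9 m; q_4 = 0.83 × 1.07 × 1.9 = 1.687 m³/s
w_5 = (17.0 − 13.8)/2 = 1.6 m; q_5 = 0.86 × 1.21 × 1.6 = 1.665 m³/s
w_6 = (18.1 − 14.9)/2 = 1.6 m; q_6 = 0.72 × 0.75 × 1.6 = 0.8640 m³/s
w_7 = (18.1 − 17.0)/2 = 0.55 m; q_7 = 0.59 × 0.30 × 0.55 = 0.09735 m³/s
Q = Σ qᵢ = 10.91 m³/s
= 10.91 × 3600 = 39280 m³/h

39300 m³/h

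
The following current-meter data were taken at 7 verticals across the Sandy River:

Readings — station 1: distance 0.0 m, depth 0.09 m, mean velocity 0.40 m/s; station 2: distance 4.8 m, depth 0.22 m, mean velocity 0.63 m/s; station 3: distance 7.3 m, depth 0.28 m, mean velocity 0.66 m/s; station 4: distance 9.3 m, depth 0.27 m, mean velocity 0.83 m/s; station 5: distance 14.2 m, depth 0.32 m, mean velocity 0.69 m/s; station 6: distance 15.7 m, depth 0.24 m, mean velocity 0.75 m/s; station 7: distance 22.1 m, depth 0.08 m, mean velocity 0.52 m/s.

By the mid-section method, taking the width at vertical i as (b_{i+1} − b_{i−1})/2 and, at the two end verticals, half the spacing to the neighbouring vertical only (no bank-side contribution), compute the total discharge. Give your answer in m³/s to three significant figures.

3.33 m³/s

w_1 = (4.8 − 0.0)/2 = 2.4 m; q_1 = 0.40 × 0.09 × 2.4 = 0.08640 m³/s
w_2 = (7.3 − 0.0)/2 = 3.65 m; q_2 = 0.63 × 0.22 × 3.65 = 0.5059 m³/s
w_3 = (9.3 − 4.8)/2 = 2.25 m; q_3 = 0.66 × 0.28 × 2.25 = 0.4158 m³/s
w_4 = (14.2 − 7.3)/2 = 3.45 m; q_4 = 0.83 × 0.27 × 3.45 = 0.7731 m³/s
w_5 = (15.7 − 9.3)/2 = 3.2 m; q_5 = 0.69 × 0.32 × 3.2 = 0.7066 m³/s
w_6 = (22.1 − 14.2)/2 = 3.95 m; q_6 = 0.75 × 0.24 × 3.95 = 0.7110 m³/s
w_7 = (22.1 − 15.7)/2 = 3.2 m; q_7 = 0.52 × 0.08 × 3.2 = 0.1331 m³/s
Q = Σ qᵢ = 3.332 m³/s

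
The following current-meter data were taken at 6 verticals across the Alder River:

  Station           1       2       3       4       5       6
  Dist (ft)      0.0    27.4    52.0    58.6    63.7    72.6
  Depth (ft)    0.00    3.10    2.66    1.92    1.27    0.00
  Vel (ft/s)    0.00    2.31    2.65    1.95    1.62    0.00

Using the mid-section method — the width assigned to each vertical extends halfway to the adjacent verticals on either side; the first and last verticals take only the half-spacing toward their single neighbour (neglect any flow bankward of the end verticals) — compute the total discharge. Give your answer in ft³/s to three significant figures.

w_2 = (52.0 − 0.0)/2 = 26 ft; q_2 = 2.31 × 3.10 × 26 = 186.2 ft³/s
w_3 = (58.6 − 27.4)/2 = 15.6 ft; q_3 = 2.65 × 2.66 × 15.6 = 110.0 ft³/s
w_4 = (63.7 − 52.0)/2 = 5.85 ft; q_4 = 1.95 × 1.92 × 5.85 = 21.90 ft³/s
w_5 = (72.6 − 58.6)/2 = 7 ft; q_5 = 1.62 × 1.27 × 7 = 14.40 ft³/s
Stations 1, 6 contribute zero (depth or velocity is 0).
Q = Σ qᵢ = 332.5 ft³/s

332 ft³/s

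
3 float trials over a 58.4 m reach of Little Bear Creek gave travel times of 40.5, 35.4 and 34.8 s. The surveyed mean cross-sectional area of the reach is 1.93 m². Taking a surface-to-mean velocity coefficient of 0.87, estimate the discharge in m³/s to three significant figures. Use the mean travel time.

t̄ = (40.5 + 35.4 + 34.8) / 3 = 36.9 s
v_surface = L / t̄ = 58.4 / 36.9 = 1.583 m/s
v_mean = 0.87 × 1.583 = 1.377 m/s
Q = A × v_mean = 1.93 × 1.377 = 2.657 m³/s

2.66 m³/s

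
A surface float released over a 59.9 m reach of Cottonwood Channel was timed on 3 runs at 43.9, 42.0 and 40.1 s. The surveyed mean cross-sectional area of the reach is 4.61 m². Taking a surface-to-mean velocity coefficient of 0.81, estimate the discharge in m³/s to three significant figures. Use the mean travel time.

t̄ = (43.9 + 42.0 + 40.1) / 3 = 42 s
v_surface = L / t̄ = 59.9 / 42 = 1.426 m/s
v_mean = 0.81 × 1.426 = 1.155 m/s
Q = A × v_mean = 4.61 × 1.155 = 5.326 m³/s

5.33 m³/s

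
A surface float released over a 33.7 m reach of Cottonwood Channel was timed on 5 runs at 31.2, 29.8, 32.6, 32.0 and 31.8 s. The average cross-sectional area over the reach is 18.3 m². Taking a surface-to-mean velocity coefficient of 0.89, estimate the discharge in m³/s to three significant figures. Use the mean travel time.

t̄ = (31.2 + 29.8 + 32.6 + 32.0 + 31.8) / 5 = 31.48 s
v_surface = L / t̄ = 33.7 / 31.48 = 1.071 m/s
v_mean = 0.89 × 1.071 = 0.9528 m/s
Q = A × v_mean = 18.3 × 0.9528 = 17.44 m³/s

17.4 m³/s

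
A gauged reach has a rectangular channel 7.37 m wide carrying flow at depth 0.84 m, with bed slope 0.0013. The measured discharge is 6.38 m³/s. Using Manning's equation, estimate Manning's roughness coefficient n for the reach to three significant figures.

0.0272

A = b·y = 7.37 × 0.84 = 6.191 m²
P = b + 2y = 7.37 + 2×0.84 = 9.050 m
R = A/P = 6.191/9.050 = 0.6841 m
n = (1/Q)·A·R^(2/3)·S^(1/2) = (1/6.38) × 6.191 × 0.7764 × 0.03606 = 0.02716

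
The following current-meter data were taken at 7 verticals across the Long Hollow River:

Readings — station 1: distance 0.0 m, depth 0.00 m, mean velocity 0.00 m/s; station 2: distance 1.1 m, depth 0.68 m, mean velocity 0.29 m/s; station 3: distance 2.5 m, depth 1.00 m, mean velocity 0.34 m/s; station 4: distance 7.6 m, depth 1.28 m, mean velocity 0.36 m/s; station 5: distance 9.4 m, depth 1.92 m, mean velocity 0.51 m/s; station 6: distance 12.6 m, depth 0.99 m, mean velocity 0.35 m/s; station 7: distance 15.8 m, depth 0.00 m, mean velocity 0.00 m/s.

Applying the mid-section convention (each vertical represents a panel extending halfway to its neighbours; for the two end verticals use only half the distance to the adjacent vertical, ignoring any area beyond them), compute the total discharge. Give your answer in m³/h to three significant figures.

23400 m³/h

w_2 = (2.5 − 0.0)/2 = 1.25 m; q_2 = 0.29 × 0.68 × 1.25 = 0.2465 m³/s
w_3 = (7.6 − 1.1)/2 = 3.25 m; q_3 = 0.34 × 1.00 × 3.25 = 1.105 m³/s
w_4 = (9.4 − 2.5)/2 = 3.45 m; q_4 = 0.36 × 1.28 × 3.45 = 1.590 m³/s
w_5 = (12.6 − 7.6)/2 = 2.5 m; q_5 = 0.51 × 1.92 × 2.5 = 2.448 m³/s
w_6 = (15.8 − 9.4)/2 = 3.2 m; q_6 = 0.35 × 0.99 × 3.2 = 1.109 m³/s
Stations 1, 7 contribute zero (depth or velocity is 0).
Q = Σ qᵢ = 6.498 m³/s
= 6.498 × 3600 = 23390 m³/h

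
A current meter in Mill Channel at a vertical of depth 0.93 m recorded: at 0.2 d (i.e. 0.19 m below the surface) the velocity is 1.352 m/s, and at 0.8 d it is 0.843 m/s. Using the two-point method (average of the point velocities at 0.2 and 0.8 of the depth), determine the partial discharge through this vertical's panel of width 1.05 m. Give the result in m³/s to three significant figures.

1.07 m³/s

v̄ = (1.352 + 0.843) / 2 = 1.098 m/s
q = v̄ × d × w = 1.098 × 0.93 × 1.05 = 1.072 m³/s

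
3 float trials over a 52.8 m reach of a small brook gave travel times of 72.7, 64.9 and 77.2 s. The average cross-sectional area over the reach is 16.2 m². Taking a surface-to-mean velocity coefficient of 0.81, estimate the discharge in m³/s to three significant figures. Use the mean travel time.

t̄ = (72.7 + 64.9 + 77.2) / 3 = 71.6 s
v_surface = L / t̄ = 52.8 / 71.6 = 0.7374 m/s
v_mean = 0.81 × 0.7374 = 0.5973 m/s
Q = A × v_mean = 16.2 × 0.5973 = 9.677 m³/s

9.68 m³/s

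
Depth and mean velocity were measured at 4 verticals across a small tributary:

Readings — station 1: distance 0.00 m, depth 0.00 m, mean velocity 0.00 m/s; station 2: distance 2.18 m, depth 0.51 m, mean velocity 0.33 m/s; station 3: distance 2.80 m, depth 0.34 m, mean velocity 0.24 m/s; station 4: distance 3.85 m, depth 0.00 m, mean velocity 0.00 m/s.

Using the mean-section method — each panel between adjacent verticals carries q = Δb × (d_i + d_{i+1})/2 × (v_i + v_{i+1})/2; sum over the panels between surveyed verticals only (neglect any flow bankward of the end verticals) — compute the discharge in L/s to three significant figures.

188 L/s

Panel 1-2: Δb = 2.18 m, d̄ = (0.00+0.51)/2 = 0.255, v̄ = (0.00+0.33)/2 = 0.165 → q = 2.18×0.255×0.165 = 0.09172 m³/s
Panel 2-3: Δb = 0.62 m, d̄ = (0.51+0.34)/2 = 0.425, v̄ = (0.33+0.24)/2 = 0.285 → q = 0.62×0.425×0.285 = 0.07510 m³/s
Panel 3-4: Δb = 1.05 m, d̄ = (0.34+0.00)/2 = 0.17, v̄ = (0.24+0.00)/2 = 0.12 → q = 1.05×0.17×0.12 = 0.02142 m³/s
Q = Σ q = 0.1882 m³/s
= 0.1882 × 1000 = 188.2 L/s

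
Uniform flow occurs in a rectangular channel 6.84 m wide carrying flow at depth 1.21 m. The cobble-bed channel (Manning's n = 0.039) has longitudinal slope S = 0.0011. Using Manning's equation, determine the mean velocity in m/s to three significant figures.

0.789 m/s

A = b·y = 6.84 × 1.21 = 8.276 m²
P = b + 2y = 6.84 + 2×1.21 = 9.260 m
R = A/P = 8.276/9.260 = 0.8938 m
Q = (1/n)·A·R^(2/3)·S^(1/2) = (1/0.039) × 8.276 × 0.8938^(2/3) × 0.0011^(1/2) = 6.531 m³/s
V = Q/A = 6.531/8.276 = 0.7891 m/s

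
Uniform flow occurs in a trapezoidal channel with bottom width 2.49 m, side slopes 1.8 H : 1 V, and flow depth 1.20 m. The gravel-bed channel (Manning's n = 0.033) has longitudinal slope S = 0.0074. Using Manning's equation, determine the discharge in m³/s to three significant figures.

A = (b + z·y)·y = (2.49 + 1.8×1.20)×1.20 = 5.580 m²
P = b + 2y√(1+z²) = 2.49 + 2×1.20×√(1+1.8²) = 7.432 m
R = A/P = 5.580/7.432 = 0.7508 m
Q = (1/n)·A·R^(2/3)·S^(1/2) = (1/0.033) × 5.580 × 0.7508^(2/3) × 0.0074^(1/2) = 12.02 m³/s

12.0 m³/s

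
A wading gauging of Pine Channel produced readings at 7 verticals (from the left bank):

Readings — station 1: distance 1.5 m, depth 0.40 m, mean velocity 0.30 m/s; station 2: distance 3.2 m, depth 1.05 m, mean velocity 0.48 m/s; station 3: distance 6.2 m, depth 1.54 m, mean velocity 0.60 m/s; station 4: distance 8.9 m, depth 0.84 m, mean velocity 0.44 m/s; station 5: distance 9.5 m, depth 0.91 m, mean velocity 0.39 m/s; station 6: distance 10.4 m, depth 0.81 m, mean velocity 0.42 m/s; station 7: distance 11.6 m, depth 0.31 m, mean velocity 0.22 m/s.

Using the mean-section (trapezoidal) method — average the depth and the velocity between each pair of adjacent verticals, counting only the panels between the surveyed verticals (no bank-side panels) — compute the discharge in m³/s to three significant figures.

5.00 m³/s

Panel 1-2: Δb = 1.7 m, d̄ = (0.40+1.05)/2 = 0.725, v̄ = (0.30+0.48)/2 = 0.39 → q = 1.7×0.725×0.39 = 0.4807 m³/s
Panel 2-3: Δb = 3 m, d̄ = (1.05+1.54)/2 = 1.295, v̄ = (0.48+0.60)/2 = 0.54 → q = 3×1.295×0.54 = 2.098 m³/s
Panel 3-4: Δb = 2.7 m, d̄ = (1.54+0.84)/2 = 1.19, v̄ = (0.60+0.44)/2 = 0.52 → q = 2.7×1.19×0.52 = 1.671 m³/s
Panel 4-5: Δb = 0.6 m, d̄ = (0.84+0.91)/2 = 0.875, v̄ = (0.44+0.39)/2 = 0.415 → q = 0.6×0.875×0.415 = 0.2179 m³/s
Panel 5-6: Δb = 0.9 m, d̄ = (0.91+0.81)/2 = 0.86, v̄ = (0.39+0.42)/2 = 0.405 → q = 0.9×0.86×0.405 = 0.3135 m³/s
Panel 6-7: Δb = 1.2 m, d̄ = (0.81+0.31)/2 = 0.56, v̄ = (0.42+0.22)/2 = 0.32 → q = 1.2×0.56×0.32 = 0.2150 m³/s
Q = Σ q = 4.996 m³/s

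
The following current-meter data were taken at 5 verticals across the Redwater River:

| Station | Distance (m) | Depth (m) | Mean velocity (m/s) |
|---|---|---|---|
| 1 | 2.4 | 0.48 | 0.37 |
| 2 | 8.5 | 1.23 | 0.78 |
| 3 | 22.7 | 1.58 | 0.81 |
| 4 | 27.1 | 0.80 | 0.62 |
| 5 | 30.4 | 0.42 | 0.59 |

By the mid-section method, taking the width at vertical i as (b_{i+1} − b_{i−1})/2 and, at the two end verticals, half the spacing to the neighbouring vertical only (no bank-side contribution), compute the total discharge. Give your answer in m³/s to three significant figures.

24.5 m³/s

w_1 = (8.5 − 2.4)/2 = 3.05 m; q_1 = 0.37 × 0.48 × 3.05 = 0.5417 m³/s
w_2 = (22.7 − 2.4)/2 = 10.15 m; q_2 = 0.78 × 1.23 × 10.15 = 9.738 m³/s
w_3 = (27.1 − 8.5)/2 = 9.3 m; q_3 = 0.81 × 1.58 × 9.3 = 11.90 m³/s
w_4 = (30.4 − 22.7)/2 = 3.85 m; q_4 = 0.62 × 0.80 × 3.85 = 1.910 m³/s
w_5 = (30.4 − 27.1)/2 = 1.65 m; q_5 = 0.59 × 0.42 × 1.65 = 0.4089 m³/s
Q = Σ qᵢ = 24.50 m³/s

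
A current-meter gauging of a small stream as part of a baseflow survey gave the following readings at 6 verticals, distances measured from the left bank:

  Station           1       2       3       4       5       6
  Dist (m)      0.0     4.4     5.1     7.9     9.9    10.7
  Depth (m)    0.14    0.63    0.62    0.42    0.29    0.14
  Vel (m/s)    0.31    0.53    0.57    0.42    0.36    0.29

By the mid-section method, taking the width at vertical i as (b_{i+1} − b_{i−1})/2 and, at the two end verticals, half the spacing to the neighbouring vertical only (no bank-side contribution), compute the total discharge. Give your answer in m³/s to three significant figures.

2.15 m³/s

w_1 = (4.4 − 0.0)/2 = 2.2 m; q_1 = 0.31 × 0.14 × 2.2 = 0.09548 m³/s
w_2 = (5.1 − 0.0)/2 = 2.55 m; q_2 = 0.53 × 0.63 × 2.55 = 0.8514 m³/s
w_3 = (7.9 − 4.4)/2 = 1.75 m; q_3 = 0.57 × 0.62 × 1.75 = 0.6185 m³/s
w_4 = (9.9 − 5.1)/2 = 2.4 m; q_4 = 0.42 × 0.42 × 2.4 = 0.4234 m³/s
w_5 = (10.7 − 7.9)/2 = 1.4 m; q_5 = 0.36 × 0.29 × 1.4 = 0.1462 m³/s
w_6 = (10.7 − 9.9)/2 = 0.4 m; q_6 = 0.29 × 0.14 × 0.4 = 0.01624 m³/s
Q = Σ qᵢ = 2.151 m³/s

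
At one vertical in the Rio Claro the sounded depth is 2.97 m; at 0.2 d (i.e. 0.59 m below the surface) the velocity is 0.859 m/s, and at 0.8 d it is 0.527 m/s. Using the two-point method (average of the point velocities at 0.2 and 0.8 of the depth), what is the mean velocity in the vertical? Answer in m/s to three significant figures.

0.693 m/s

v̄ = (0.859 + 0.527) / 2 = 0.6930 m/s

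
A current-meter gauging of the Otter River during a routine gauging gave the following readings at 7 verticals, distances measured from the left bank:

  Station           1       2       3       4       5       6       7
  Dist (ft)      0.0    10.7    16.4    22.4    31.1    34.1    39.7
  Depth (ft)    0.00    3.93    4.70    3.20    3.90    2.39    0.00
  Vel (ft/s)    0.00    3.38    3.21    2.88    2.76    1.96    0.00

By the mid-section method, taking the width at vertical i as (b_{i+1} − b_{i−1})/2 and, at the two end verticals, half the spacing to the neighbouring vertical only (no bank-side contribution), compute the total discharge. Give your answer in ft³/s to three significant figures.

w_2 = (16.4 − 0.0)/2 = 8.2 ft; q_2 = 3.38 × 3.93 × 8.2 = 108.9 ft³/s
w_3 = (22.4 − 10.7)/2 = 5.85 ft; q_3 = 3.21 × 4.70 × 5.85 = 88.26 ft³/s
w_4 = (31.1 − 16.4)/2 = 7.35 ft; q_4 = 2.88 × 3.20 × 7.35 = 67.74 ft³/s
w_5 = (34.1 − 22.4)/2 = 5.85 ft; q_5 = 2.76 × 3.90 × 5.85 = 62.97 ft³/s
w_6 = (39.7 − 31.1)/2 = 4.3 ft; q_6 = 1.96 × 2.39 × 4.3 = 20.14 ft³/s
Stations 1, 7 contribute zero (depth or velocity is 0).
Q = Σ qᵢ = 348.0 ft³/s

348 ft³/s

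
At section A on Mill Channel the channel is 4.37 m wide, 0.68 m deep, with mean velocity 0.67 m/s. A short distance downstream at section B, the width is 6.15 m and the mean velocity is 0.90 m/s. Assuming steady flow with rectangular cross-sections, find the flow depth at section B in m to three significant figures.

0.360 m

Q = A₁V₁ = (4.37×0.68) × 0.67 = 1.991 m³/s
d₂ = Q/(b₂ V₂) = 1.991/(6.15×0.90) = 0.3597 m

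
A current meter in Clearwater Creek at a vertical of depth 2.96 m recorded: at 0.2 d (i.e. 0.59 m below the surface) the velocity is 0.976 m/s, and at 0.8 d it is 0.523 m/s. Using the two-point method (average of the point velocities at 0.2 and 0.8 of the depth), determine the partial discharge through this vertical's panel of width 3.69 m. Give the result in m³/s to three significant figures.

v̄ = (0.976 + 0.523) / 2 = 0.7495 m/s
q = v̄ × d × w = 0.7495 × 2.96 × 3.69 = 8.186 m³/s

8.19 m³/s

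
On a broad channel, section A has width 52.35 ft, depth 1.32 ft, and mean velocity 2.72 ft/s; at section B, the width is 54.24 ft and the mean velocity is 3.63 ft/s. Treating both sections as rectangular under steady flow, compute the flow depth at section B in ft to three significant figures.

0.955 ft

Q = A₁V₁ = (52.35×1.32) × 2.72 = 188.0 ft³/s
d₂ = Q/(b₂ V₂) = 188.0/(54.24×3.63) = 0.9546 ft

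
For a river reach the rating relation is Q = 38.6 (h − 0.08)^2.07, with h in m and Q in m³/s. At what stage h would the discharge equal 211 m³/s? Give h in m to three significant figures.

2.35 m

h − h₀ = (Q/C)^(1/b) = (211/38.6)^(1/2.07) = 2.272 m
h = 0.08 + 2.272 = 2.352 m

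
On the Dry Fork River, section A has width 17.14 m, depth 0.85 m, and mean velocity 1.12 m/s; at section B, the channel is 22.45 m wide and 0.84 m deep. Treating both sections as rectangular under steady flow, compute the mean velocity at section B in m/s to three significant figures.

Q = A₁V₁ = (17.14×0.85) × 1.12 = 16.32 m³/s
A₂ = 22.45 × 0.84 = 18.86 m²
V₂ = Q/A₂ = 16.32/18.86 = 0.8653 m/s

0.865 m/s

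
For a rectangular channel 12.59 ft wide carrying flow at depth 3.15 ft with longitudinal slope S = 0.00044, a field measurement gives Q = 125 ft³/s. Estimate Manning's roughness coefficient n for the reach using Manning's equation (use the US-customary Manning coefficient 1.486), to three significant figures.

0.0162

A = b·y = 12.59 × 3.15 = 39.66 ft²
P = b + 2y = 12.59 + 2×3.15 = 18.89 ft
R = A/P = 39.66/18.89 = 2.099 ft
n = (1.486/Q)·A·R^(2/3)·S^(1/2) = (1.486/125) × 39.66 × 1.640 × 0.02098 = 0.01621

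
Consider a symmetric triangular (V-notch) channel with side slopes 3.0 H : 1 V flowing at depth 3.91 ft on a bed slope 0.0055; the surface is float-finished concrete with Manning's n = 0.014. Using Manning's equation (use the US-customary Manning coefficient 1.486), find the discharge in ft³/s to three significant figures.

A = z·y² = 3.0×3.91² = 45.86 ft²
P = 2y√(1+z²) = 2×3.91×√(1+3.0²) = 24.73 ft
R = A/P = 45.86/24.73 = 1.855 ft
Q = (1.486/n)·A·R^(2/3)·S^(1/2) = (1.486/0.014) × 45.86 × 1.855^(2/3) × 0.0055^(1/2) = 545.0 ft³/s

545 ft³/s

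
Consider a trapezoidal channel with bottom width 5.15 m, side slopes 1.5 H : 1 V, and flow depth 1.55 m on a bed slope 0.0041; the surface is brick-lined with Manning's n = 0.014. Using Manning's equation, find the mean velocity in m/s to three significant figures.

A = (b + z·y)·y = (5.15 + 1.5×1.55)×1.55 = 11.59 m²
P = b + 2y√(1+z²) = 5.15 + 2×1.55×√(1+1.5²) = 10.74 m
R = A/P = 11.59/10.74 = 1.079 m
Q = (1/n)·A·R^(2/3)·S^(1/2) = (1/0.014) × 11.59 × 1.079^(2/3) × 0.0041^(1/2) = 55.74 m³/s
V = Q/A = 55.74/11.59 = 4.811 m/s

4.81 m/s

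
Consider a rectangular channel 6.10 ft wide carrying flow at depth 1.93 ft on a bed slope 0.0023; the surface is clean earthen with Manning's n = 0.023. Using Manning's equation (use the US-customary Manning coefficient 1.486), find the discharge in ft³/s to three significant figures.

40.8 ft³/s

A = b·y = 6.10 × 1.93 = 11.77 ft²
P = b + 2y = 6.10 + 2×1.93 = 9.960 ft
R = A/P = 11.77/9.960 = 1.182 ft
Q = (1.486/n)·A·R^(2/3)·S^(1/2) = (1.486/0.023) × 11.77 × 1.182^(2/3) × 0.0023^(1/2) = 40.78 ft³/s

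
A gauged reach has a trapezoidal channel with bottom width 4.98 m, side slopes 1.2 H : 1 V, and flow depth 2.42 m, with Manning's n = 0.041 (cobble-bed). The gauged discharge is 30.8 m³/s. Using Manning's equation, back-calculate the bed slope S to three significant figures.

A = (b + z·y)·y = (4.98 + 1.2×2.42)×2.42 = 19.08 m²
P = b + 2y√(1+z²) = 4.98 + 2×2.42×√(1+1.2²) = 12.54 m
R = A/P = 19.08/12.54 = 1.521 m
S = (Q·n / (1·A·R^(2/3)))² = (30.8×0.041 / (1×19.08×1.323))² = 0.002503

0.00250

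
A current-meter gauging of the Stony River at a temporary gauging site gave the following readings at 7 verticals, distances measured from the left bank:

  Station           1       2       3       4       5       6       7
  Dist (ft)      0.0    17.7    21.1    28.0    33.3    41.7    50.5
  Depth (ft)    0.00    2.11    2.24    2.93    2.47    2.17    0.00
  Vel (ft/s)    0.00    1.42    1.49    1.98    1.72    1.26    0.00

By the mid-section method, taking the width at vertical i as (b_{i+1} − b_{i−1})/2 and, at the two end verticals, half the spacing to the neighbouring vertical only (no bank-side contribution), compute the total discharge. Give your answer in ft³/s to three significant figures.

w_2 = (21.1 − 0.0)/2 = 10.55 ft; q_2 = 1.42 × 2.11 × 10.55 = 31.61 ft³/s
w_3 = (28.0 − 17.7)/2 = 5.15 ft; q_3 = 1.49 × 2.24 × 5.15 = 17.19 ft³/s
w_4 = (33.3 − 21.1)/2 = 6.1 ft; q_4 = 1.98 × 2.93 × 6.1 = 35.39 ft³/s
w_5 = (41.7 − 28.0)/2 = 6.85 ft; q_5 = 1.72 × 2.47 × 6.85 = 29.10 ft³/s
w_6 = (50.5 − 33.3)/2 = 8.6 ft; q_6 = 1.26 × 2.17 × 8.6 = 23.51 ft³/s
Stations 1, 7 contribute zero (depth or velocity is 0).
Q = Σ qᵢ = 136.8 ft³/s

137 ft³/s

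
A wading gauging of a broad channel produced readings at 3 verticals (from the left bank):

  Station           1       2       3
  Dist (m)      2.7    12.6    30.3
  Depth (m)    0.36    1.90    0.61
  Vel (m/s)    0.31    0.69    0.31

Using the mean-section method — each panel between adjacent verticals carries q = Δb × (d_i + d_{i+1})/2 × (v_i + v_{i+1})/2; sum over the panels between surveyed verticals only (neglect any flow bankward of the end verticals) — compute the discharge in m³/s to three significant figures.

16.7 m³/s

Panel 1-2: Δb = 9.9 m, d̄ = (0.36+1.90)/2 = 1.13, v̄ = (0.31+0.69)/2 = 0.5 → q = 9.9×1.13×0.5 = 5.594 m³/s
Panel 2-3: Δb = 17.7 m, d̄ = (1.90+0.61)/2 = 1.255, v̄ = (0.69+0.31)/2 = 0.5 → q = 17.7×1.255×0.5 = 11.11 m³/s
Q = Σ q = 16.70 m³/s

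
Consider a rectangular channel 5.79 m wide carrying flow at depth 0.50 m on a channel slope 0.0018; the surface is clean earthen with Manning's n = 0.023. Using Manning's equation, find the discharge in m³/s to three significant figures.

3.03 m³/s

A = b·y = 5.79 × 0.50 = 2.895 m²
P = b + 2y = 5.79 + 2×0.50 = 6.790 m
R = A/P = 2.895/6.790 = 0.4264 m
Q = (1/n)·A·R^(2/3)·S^(1/2) = (1/0.023) × 2.895 × 0.4264^(2/3) × 0.0018^(1/2) = 3.025 m³/s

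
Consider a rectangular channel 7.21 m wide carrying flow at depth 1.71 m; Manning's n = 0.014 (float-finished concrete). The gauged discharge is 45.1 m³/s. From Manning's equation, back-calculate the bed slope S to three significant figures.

A = b·y = 7.21 × 1.71 = 12.33 m²
P = b + 2y = 7.21 + 2×1.71 = 10.63 m
R = A/P = 12.33/10.63 = 1.160 m
S = (Q·n / (1·A·R^(2/3)))² = (45.1×0.014 / (1×12.33×1.104))² = 0.002152

0.00215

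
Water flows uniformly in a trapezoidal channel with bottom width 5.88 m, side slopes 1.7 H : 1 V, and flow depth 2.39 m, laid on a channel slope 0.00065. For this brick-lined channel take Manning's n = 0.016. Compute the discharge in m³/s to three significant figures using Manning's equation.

A = (b + z·y)·y = (5.88 + 1.7×2.39)×2.39 = 23.76 m²
P = b + 2y√(1+z²) = 5.88 + 2×2.39×√(1+1.7²) = 15.31 m
R = A/P = 23.76/15.31 = 1.552 m
Q = (1/n)·A·R^(2/3)·S^(1/2) = (1/0.016) × 23.76 × 1.552^(2/3) × 0.00065^(1/2) = 50.77 m³/s

50.8 m³/s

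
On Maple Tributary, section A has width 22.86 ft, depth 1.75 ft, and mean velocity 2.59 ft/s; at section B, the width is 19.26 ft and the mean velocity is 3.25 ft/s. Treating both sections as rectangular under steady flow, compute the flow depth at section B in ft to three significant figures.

1.66 ft

Q = A₁V₁ = (22.86×1.75) × 2.59 = 103.6 ft³/s
d₂ = Q/(b₂ V₂) = 103.6/(19.26×3.25) = 1.655 ft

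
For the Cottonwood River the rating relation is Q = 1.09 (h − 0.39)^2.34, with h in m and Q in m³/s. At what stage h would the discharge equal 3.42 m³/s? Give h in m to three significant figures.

2.02 m

h − h₀ = (Q/C)^(1/b) = (3.42/1.09)^(1/2.34) = 1.630 m
h = 0.39 + 1.630 = 2.020 m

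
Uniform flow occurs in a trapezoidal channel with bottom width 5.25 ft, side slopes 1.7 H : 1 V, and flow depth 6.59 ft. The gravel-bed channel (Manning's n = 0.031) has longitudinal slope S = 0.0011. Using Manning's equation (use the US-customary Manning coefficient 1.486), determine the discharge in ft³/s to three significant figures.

395 ft³/s

A = (b + z·y)·y = (5.25 + 1.7×6.59)×6.59 = 108.4 ft²
P = b + 2y√(1+z²) = 5.25 + 2×6.59×√(1+1.7²) = 31.25 ft
R = A/P = 108.4/31.25 = 3.470 ft
Q = (1.486/n)·A·R^(2/3)·S^(1/2) = (1.486/0.031) × 108.4 × 3.470^(2/3) × 0.0011^(1/2) = 395.1 ft³/s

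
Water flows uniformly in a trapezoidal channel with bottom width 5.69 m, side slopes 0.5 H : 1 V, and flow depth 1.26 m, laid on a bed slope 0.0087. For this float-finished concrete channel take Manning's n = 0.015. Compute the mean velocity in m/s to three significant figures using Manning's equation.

5.95 m/s

A = (b + z·y)·y = (5.69 + 0.5×1.26)×1.26 = 7.963 m²
P = b + 2y√(1+z²) = 5.69 + 2×1.26×√(1+0.5²) = 8.507 m
R = A/P = 7.963/8.507 = 0.9360 m
Q = (1/n)·A·R^(2/3)·S^(1/2) = (1/0.015) × 7.963 × 0.9360^(2/3) × 0.0087^(1/2) = 47.38 m³/s
V = Q/A = 47.38/7.963 = 5.950 m/s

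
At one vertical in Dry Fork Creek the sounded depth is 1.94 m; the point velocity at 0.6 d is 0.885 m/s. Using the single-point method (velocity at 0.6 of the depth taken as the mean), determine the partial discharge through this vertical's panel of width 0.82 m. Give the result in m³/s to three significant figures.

1.41 m³/s

v̄ = v₀.₆ = 0.885 m/s
q = v̄ × d × w = 0.8850 × 1.94 × 0.82 = 1.408 m³/s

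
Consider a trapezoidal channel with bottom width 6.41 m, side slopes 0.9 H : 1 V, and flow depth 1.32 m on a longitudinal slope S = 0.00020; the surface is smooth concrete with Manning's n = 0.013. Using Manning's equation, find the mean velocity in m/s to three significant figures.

A = (b + z·y)·y = (6.41 + 0.9×1.32)×1.32 = 10.03 m²
P = b + 2y√(1+z²) = 6.41 + 2×1.32×√(1+0.9²) = 9.962 m
R = A/P = 10.03/9.962 = 1.007 m
Q = (1/n)·A·R^(2/3)·S^(1/2) = (1/0.013) × 10.03 × 1.007^(2/3) × 0.00020^(1/2) = 10.96 m³/s
V = Q/A = 10.96/10.03 = 1.093 m/s

1.09 m/s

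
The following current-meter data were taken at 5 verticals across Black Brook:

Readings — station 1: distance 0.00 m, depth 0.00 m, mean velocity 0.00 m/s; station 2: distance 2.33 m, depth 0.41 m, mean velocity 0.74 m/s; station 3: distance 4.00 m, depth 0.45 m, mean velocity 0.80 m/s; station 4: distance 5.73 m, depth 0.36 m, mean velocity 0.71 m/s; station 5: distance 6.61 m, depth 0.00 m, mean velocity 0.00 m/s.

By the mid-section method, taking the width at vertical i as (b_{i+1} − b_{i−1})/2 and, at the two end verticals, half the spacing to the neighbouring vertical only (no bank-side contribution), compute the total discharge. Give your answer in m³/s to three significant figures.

w_2 = (4.00 − 0.00)/2 = 2 m; q_2 = 0.74 × 0.41 × 2 = 0.6068 m³/s
w_3 = (5.73 − 2.33)/2 = 1.7 m; q_3 = 0.80 × 0.45 × 1.7 = 0.6120 m³/s
w_4 = (6.61 − 4.00)/2 = 1.305 m; q_4 = 0.71 × 0.36 × 1.305 = 0.3336 m³/s
Stations 1, 5 contribute zero (depth or velocity is 0).
Q = Σ qᵢ = 1.552 m³/s

1.55 m³/s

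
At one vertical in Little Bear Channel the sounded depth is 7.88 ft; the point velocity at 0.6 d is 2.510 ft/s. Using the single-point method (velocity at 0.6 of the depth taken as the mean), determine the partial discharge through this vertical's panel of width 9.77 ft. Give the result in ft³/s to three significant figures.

v̄ = v₀.₆ = 2.510 ft/s
q = v̄ × d × w = 2.510 × 7.88 × 9.77 = 193.2 ft³/s

193 ft³/s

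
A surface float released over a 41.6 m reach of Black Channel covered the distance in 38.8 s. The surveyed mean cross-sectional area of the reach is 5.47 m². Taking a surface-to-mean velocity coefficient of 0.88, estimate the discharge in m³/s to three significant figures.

5.16 m³/s

v_surface = L / t̄ = 41.6 / 38.8 = 1.072 m/s
v_mean = 0.88 × 1.072 = 0.9435 m/s
Q = A × v_mean = 5.47 × 0.9435 = 5.161 m³/s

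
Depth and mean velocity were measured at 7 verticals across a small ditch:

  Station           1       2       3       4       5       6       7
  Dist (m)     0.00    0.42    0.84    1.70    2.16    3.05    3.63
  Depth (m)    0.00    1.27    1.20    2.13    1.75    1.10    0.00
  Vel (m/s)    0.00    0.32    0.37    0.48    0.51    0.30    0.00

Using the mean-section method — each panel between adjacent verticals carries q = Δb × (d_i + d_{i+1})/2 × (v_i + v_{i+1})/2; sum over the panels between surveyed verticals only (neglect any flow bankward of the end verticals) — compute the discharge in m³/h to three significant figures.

6600 m³/h

Panel 1-2: Δb = 0.42 m, d̄ = (0.00+1.27)/2 = 0.635, v̄ = (0.00+0.32)/2 = 0.16 → q = 0.42×0.635×0.16 = 0.04267 m³/s
Panel 2-3: Δb = 0.42 m, d̄ = (1.27+1.20)/2 = 1.235, v̄ = (0.32+0.37)/2 = 0.345 → q = 0.42×1.235×0.345 = 0.1790 m³/s
Panel 3-4: Δb = 0.86 m, d̄ = (1.20+2.13)/2 = 1.665, v̄ = (0.37+0.48)/2 = 0.425 → q = 0.86×1.665×0.425 = 0.6086 m³/s
Panel 4-5: Δb = 0.46 m, d̄ = (2.13+1.75)/2 = 1.94, v̄ = (0.48+0.51)/2 = 0.495 → q = 0.46×1.94×0.495 = 0.4417 m³/s
Panel 5-6: Δb = 0.89 m, d̄ = (1.75+1.10)/2 = 1.425, v̄ = (0.51+0.30)/2 = 0.405 → q = 0.89×1.425×0.405 = 0.5136 m³/s
Panel 6-7: Δb = 0.58 m, d̄ = (1.10+0.00)/2 = 0.55, v̄ = (0.30+0.00)/2 = 0.15 → q = 0.58×0.55×0.15 = 0.04785 m³/s
Q = Σ q = 1.833 m³/s
= 1.833 × 3600 = 6600 m³/h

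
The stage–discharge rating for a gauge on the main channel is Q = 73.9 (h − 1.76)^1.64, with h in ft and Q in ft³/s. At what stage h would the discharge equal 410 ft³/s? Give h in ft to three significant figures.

h − h₀ = (Q/C)^(1/b) = (410/73.9)^(1/1.64) = 2.843 ft
h = 1.76 + 2.843 = 4.603 ft

4.60 ft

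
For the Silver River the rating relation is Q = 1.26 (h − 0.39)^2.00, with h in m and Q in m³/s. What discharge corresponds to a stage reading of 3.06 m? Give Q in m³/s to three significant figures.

Q = 1.26 × (3.06 − 0.39)^2.00 = 1.26 × 2.67^2.00 = 8.982 m³/s

8.98 m³/s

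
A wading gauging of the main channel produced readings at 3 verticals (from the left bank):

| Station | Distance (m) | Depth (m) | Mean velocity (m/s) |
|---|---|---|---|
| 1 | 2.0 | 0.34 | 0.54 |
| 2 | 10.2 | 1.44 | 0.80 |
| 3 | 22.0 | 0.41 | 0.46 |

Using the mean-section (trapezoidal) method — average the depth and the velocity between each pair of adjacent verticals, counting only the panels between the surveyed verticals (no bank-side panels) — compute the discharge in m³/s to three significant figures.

11.8 m³/s

Panel 1-2: Δb = 8.2 m, d̄ = (0.34+1.44)/2 = 0.89, v̄ = (0.54+0.80)/2 = 0.67 → q = 8.2×0.89×0.67 = 4.890 m³/s
Panel 2-3: Δb = 11.8 m, d̄ = (1.44+0.41)/2 = 0.925, v̄ = (0.80+0.46)/2 = 0.63 → q = 11.8×0.925×0.63 = 6.876 m³/s
Q = Σ q = 11.77 m³/s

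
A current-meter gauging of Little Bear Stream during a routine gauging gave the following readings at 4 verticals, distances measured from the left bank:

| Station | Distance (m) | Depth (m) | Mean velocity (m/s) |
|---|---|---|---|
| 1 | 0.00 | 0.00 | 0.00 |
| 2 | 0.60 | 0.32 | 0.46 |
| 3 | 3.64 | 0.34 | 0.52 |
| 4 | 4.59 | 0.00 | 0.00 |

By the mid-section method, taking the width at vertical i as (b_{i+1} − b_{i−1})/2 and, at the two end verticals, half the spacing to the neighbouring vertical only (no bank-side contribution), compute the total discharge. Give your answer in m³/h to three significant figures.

w_2 = (3.64 − 0.00)/2 = 1.82 m; q_2 = 0.46 × 0.32 × 1.82 = 0.2679 m³/s
w_3 = (4.59 − 0.60)/2 = 1.995 m; q_3 = 0.52 × 0.34 × 1.995 = 0.3527 m³/s
Stations 1, 4 contribute zero (depth or velocity is 0).
Q = Σ qᵢ = 0.6206 m³/s
= 0.6206 × 3600 = 2234 m³/h

2230 m³/h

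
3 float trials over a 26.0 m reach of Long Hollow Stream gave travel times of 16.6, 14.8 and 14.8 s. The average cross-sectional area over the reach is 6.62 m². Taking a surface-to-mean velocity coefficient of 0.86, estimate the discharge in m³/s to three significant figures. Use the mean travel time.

t̄ = (16.6 + 14.8 + 14.8) / 3 = 15.4 s
v_surface = L / t̄ = 26.0 / 15.4 = 1.688 m/s
v_mean = 0.86 × 1.688 = 1.452 m/s
Q = A × v_mean = 6.62 × 1.452 = 9.612 m³/s

9.61 m³/s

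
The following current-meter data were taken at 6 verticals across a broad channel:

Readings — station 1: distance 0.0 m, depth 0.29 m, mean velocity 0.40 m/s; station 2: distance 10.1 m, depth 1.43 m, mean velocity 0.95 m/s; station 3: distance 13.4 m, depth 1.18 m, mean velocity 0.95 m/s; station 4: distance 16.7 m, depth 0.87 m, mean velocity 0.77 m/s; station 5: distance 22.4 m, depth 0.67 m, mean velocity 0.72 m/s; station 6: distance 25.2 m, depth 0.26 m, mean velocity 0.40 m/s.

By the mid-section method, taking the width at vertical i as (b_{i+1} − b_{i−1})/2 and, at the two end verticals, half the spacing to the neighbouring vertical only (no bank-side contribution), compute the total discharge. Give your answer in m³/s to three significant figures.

w_1 = (10.1 − 0.0)/2 = 5.05 m; q_1 = 0.40 × 0.29 × 5.05 = 0.5858 m³/s
w_2 = (13.4 − 0.0)/2 = 6.7 m; q_2 = 0.95 × 1.43 × 6.7 = 9.102 m³/s
w_3 = (16.7 − 10.1)/2 = 3.3 m; q_3 = 0.95 × 1.18 × 3.3 = 3.699 m³/s
w_4 = (22.4 − 13.4)/2 = 4.5 m; q_4 = 0.77 × 0.87 × 4.5 = 3.015 m³/s
w_5 = (25.2 − 16.7)/2 = 4.25 m; q_5 = 0.72 × 0.67 × 4.25 = 2.050 m³/s
w_6 = (25.2 − 22.4)/2 = 1.4 m; q_6 = 0.40 × 0.26 × 1.4 = 0.1456 m³/s
Q = Σ qᵢ = 18.60 m³/s

18.6 m³/s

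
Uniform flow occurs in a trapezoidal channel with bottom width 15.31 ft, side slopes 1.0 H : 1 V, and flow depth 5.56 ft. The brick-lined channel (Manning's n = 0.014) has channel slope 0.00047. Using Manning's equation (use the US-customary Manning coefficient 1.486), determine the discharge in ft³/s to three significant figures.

A = (b + z·y)·y = (15.31 + 1.0×5.56)×5.56 = 116.0 ft²
P = b + 2y√(1+z²) = 15.31 + 2×5.56×√(1+1.0²) = 31.04 ft
R = A/P = 116.0/31.04 = 3.739 ft
Q = (1.486/n)·A·R^(2/3)·S^(1/2) = (1.486/0.014) × 116.0 × 3.739^(2/3) × 0.00047^(1/2) = 643.2 ft³/s

643 ft³/s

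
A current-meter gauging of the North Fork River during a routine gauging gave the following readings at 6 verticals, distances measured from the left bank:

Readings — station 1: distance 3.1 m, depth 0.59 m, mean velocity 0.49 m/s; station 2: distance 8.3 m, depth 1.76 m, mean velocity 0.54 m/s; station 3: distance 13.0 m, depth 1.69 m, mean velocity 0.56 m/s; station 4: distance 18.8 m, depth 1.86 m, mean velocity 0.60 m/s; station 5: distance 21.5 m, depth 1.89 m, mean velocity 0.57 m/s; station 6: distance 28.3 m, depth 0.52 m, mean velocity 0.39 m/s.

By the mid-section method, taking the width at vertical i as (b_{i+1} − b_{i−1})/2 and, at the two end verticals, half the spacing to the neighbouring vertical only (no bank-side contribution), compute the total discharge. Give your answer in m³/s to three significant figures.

w_1 = (8.3 − 3.1)/2 = 2.6 m; q_1 = 0.49 × 0.59 × 2.6 = 0.7517 m³/s
w_2 = (13.0 − 3.1)/2 = 4.95 m; q_2 = 0.54 × 1.76 × 4.95 = 4.704 m³/s
w_3 = (18.8 − 8.3)/2 = 5.25 m; q_3 = 0.56 × 1.69 × 5.25 = 4.969 m³/s
w_4 = (21.5 − 13.0)/2 = 4.25 m; q_4 = 0.60 × 1.86 × 4.25 = 4.743 m³/s
w_5 = (28.3 − 18.8)/2 = 4.75 m; q_5 = 0.57 × 1.89 × 4.75 = 5.117 m³/s
w_6 = (28.3 − 21.5)/2 = 3.4 m; q_6 = 0.39 × 0.52 × 3.4 = 0.6895 m³/s
Q = Σ qᵢ = 20.97 m³/s

21.0 m³/s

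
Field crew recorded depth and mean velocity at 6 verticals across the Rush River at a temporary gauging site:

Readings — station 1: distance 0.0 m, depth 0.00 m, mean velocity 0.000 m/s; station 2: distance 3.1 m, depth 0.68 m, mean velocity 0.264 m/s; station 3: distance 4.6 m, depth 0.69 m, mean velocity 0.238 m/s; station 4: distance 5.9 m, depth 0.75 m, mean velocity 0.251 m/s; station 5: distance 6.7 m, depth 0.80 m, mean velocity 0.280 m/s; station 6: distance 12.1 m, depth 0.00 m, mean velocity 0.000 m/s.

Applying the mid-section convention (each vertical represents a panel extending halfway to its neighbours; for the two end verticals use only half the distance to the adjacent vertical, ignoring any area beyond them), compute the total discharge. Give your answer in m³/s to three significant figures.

w_2 = (4.6 − 0.0)/2 = 2.3 m; q_2 = 0.264 × 0.68 × 2.3 = 0.4129 m³/s
w_3 = (5.9 − 3.1)/2 = 1.4 m; q_3 = 0.238 × 0.69 × 1.4 = 0.2299 m³/s
w_4 = (6.7 − 4.6)/2 = 1.05 m; q_4 = 0.251 × 0.75 × 1.05 = 0.1977 m³/s
w_5 = (12.1 − 5.9)/2 = 3.1 m; q_5 = 0.280 × 0.80 × 3.1 = 0.6944 m³/s
Stations 1, 6 contribute zero (depth or velocity is 0).
Q = Σ qᵢ = 1.535 m³/s

1.53 m³/s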